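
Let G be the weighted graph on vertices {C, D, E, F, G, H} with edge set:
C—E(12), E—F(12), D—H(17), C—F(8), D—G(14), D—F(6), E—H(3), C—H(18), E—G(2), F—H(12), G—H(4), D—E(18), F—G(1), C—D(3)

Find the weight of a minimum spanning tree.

15

Grow the tree from H using Prim:
Step 1: frontier [E—H 3, G—H 4, F—H 12, D—H 17, C—H 18] → take E—H (3); add E.
Step 2: frontier [E—G 2, C—E 12, E—F 12, D—E 18, G—H 4, F—H 12, D—H 17, C—H 18] → take E—G (2); add G.
Step 3: frontier [C—E 12, E—F 12, D—E 18, F—G 1, D—G 14, F—H 12, D—H 17, C—H 18] → take F—G (1); add F.
Step 4: frontier [C—E 12, D—E 18, D—F 6, C—F 8, D—G 14, D—H 17, C—H 18] → take D—F (6); add D.
Step 5: frontier [C—D 3, C—E 12, C—F 8, C—H 18] → take C—D (3); add C.
MST edges: E—H, E—G, F—G, D—F, C—D; total weight 3+2+1+6+3 = 15.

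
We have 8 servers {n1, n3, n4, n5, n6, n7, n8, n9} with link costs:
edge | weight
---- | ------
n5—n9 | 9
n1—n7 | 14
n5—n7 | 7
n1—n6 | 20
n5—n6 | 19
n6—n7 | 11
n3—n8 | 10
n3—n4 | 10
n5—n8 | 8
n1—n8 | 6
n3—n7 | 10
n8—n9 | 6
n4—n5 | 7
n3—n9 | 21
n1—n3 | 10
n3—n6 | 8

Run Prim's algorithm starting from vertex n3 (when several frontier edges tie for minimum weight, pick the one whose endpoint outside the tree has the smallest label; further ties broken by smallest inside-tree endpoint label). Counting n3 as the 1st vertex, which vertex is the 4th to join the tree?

n8

Prim's algorithm from n3:
Step 1: cheapest edge leaving the tree is n3—n6 (8); add n6.
Step 2: cheapest edge leaving the tree is n1—n3 (10); add n1.
Step 3: cheapest edge leaving the tree is n1—n8 (6); add n8.
Step 4: cheapest edge leaving the tree is n8—n9 (6); add n9.
Step 5: cheapest edge leaving the tree is n5—n8 (8); add n5.
Step 6: cheapest edge leaving the tree is n4—n5 (7); add n4.
Step 7: cheapest edge leaving the tree is n5—n7 (7); add n7.
Vertex order: n3, n6, n1, n8, n9, n5, n4, n7. The 4th vertex is n8.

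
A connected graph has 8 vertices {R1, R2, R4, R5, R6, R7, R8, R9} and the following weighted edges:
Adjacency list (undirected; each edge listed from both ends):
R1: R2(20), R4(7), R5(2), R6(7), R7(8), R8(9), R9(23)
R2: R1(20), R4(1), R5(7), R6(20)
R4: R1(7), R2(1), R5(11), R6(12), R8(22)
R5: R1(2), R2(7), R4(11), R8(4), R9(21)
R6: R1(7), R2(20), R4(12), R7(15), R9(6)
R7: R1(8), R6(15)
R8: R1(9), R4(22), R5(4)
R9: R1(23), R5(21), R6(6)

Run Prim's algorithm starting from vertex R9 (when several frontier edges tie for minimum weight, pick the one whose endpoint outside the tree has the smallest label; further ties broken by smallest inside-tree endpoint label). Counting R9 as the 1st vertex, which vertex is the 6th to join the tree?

R2

Prim's algorithm from R9:
Step 1: cheapest edge leaving the tree is R6–R9 (6); add R6.
Step 2: cheapest edge leaving the tree is R1–R6 (7); add R1.
Step 3: cheapest edge leaving the tree is R1–R5 (2); add R5.
Step 4: cheapest edge leaving the tree is R5–R8 (4); add R8.
Step 5: cheapest edge leaving the tree is R2–R5 (7); add R2.
Step 6: cheapest edge leaving the tree is R2–R4 (1); add R4.
Step 7: cheapest edge leaving the tree is R1–R7 (8); add R7.
Vertex order: R9, R6, R1, R5, R8, R2, R4, R7. The 6th vertex is R2.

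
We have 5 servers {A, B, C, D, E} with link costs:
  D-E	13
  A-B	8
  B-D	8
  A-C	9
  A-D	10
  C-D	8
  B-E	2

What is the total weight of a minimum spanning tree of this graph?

26

Sort edges by weight, then run Kruskal:
B-E (2): add. Components now {A} {B,E} {C} {D}
A-B (8): add. Components now {A,B,E} {C} {D}
B-D (8): add. Components now {A,B,D,E} {C}
C-D (8): add. Components now {A,B,C,D,E}
MST edges: B-E, A-B, B-D, C-D; total weight 2+8+8+8 = 26.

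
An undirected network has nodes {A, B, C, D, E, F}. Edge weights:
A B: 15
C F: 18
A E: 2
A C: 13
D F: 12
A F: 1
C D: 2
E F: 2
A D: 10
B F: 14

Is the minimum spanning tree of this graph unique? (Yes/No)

No

Kruskal: consider edges lightest-first.
A F (1): add — endpoints in different components.
A E (2): add — endpoints in different components.
C D (2): add — endpoints in different components.
E F (2): skip — E and F already connected.
A D (10): add — endpoints in different components.
D F (12): skip — D and F already connected.
A C (13): skip — A and C already connected.
B F (14): add — endpoints in different components.
Non-tree edge E F has weight 2, equal to the heaviest edge on its tree cycle — swapping gives another MST of the same weight. Not unique.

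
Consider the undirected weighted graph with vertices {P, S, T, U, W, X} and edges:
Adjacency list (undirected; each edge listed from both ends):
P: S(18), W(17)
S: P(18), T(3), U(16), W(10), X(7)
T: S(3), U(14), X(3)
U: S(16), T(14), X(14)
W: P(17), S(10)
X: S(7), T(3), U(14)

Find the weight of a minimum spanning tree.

Prim's algorithm from X:
Step 1: cheapest edge leaving the tree is T—X (3); add T.
Step 2: cheapest edge leaving the tree is S—T (3); add S.
Step 3: cheapest edge leaving the tree is S—W (10); add W.
Step 4: cheapest edge leaving the tree is T—U (14); add U.
Step 5: cheapest edge leaving the tree is P—W (17); add P.
MST edges: T—X, S—T, S—W, T—U, P—W; total weight 3+3+10+14+17 = 47.

47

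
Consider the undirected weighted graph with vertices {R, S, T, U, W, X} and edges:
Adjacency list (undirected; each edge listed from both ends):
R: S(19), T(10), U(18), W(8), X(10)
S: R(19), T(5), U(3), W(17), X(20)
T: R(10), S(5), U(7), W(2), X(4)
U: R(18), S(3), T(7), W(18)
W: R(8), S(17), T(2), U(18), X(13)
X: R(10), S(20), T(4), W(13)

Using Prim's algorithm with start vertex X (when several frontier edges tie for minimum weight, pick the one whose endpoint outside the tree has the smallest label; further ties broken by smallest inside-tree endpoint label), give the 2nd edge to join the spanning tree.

Grow the tree from X using Prim:
Step 1: frontier [T–X 4, R–X 10, W–X 13, S–X 20] → take T–X (4); add T.
Step 2: frontier [T–W 2, S–T 5, T–U 7, R–T 10, R–X 10, W–X 13, S–X 20] → take T–W (2); add W.
Step 3: frontier [S–T 5, T–U 7, R–T 10, R–W 8, S–W 17, U–W 18, R–X 10, S–X 20] → take S–T (5); add S.
Step 4: frontier [S–U 3, R–S 19, T–U 7, R–T 10, R–W 8, U–W 18, R–X 10] → take S–U (3); add U.
Step 5: frontier [R–S 19, R–T 10, R–U 18, R–W 8, R–X 10] → take R–W (8); add R.
The 2nd edge added is T–W.

T-W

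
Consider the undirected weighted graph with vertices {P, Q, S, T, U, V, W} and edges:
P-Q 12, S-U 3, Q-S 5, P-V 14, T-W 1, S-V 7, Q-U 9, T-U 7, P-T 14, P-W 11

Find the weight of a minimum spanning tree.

34

Prim's algorithm from W:
Step 1: frontier [T-W 1, P-W 11] → take T-W (1); add T.
Step 2: frontier [T-U 7, P-T 14, P-W 11] → take T-U (7); add U.
Step 3: frontier [P-T 14, S-U 3, Q-U 9, P-W 11] → take S-U (3); add S.
Step 4: frontier [Q-S 5, S-V 7, P-T 14, Q-U 9, P-W 11] → take Q-S (5); add Q.
Step 5: frontier [P-Q 12, S-V 7, P-T 14, P-W 11] → take S-V (7); add V.
Step 6: frontier [P-Q 12, P-T 14, P-V 14, P-W 11] → take P-W (11); add P.
MST edges: T-W, T-U, S-U, Q-S, S-V, P-W; total weight 1+7+3+5+7+11 = 34.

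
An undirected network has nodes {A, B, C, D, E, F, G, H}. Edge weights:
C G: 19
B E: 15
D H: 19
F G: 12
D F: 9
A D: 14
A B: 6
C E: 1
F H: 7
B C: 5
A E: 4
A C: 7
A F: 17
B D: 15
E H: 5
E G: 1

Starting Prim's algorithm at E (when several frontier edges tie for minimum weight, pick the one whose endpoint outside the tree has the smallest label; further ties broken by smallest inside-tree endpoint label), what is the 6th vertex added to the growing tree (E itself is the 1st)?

H

Prim, starting at E.
Step 1: cheapest edge leaving the tree is C E (1); add C.
Step 2: cheapest edge leaving the tree is E G (1); add G.
Step 3: cheapest edge leaving the tree is A E (4); add A.
Step 4: cheapest edge leaving the tree is B C (5); add B.
Step 5: cheapest edge leaving the tree is E H (5); add H.
Step 6: cheapest edge leaving the tree is F H (7); add F.
Step 7: cheapest edge leaving the tree is D F (9); add D.
Vertex order: E, C, G, A, B, H, F, D. The 6th vertex is H.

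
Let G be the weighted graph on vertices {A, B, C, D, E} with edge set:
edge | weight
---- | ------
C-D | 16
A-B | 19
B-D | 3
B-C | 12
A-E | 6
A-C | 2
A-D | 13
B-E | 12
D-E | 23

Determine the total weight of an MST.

23

Grow the tree from C using Prim:
Step 1: frontier [A-C 2, B-C 12, C-D 16] → take A-C (2); add A.
Step 2: frontier [A-E 6, A-D 13, A-B 19, B-C 12, C-D 16] → take A-E (6); add E.
Step 3: frontier [A-D 13, A-B 19, B-C 12, C-D 16, B-E 12, D-E 23] → take B-C (12); add B.
Step 4: frontier [A-D 13, B-D 3, C-D 16, D-E 23] → take B-D (3); add D.
MST edges: A-C, A-E, B-C, B-D; total weight 2+6+12+3 = 23.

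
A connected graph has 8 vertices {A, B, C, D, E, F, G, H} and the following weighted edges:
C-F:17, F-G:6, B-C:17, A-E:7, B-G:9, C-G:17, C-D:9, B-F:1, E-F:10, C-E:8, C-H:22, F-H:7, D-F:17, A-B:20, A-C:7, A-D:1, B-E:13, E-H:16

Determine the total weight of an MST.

Prim's algorithm from F:
Step 1: cheapest edge leaving the tree is B-F (1); add B.
Step 2: cheapest edge leaving the tree is F-G (6); add G.
Step 3: cheapest edge leaving the tree is F-H (7); add H.
Step 4: cheapest edge leaving the tree is E-F (10); add E.
Step 5: cheapest edge leaving the tree is A-E (7); add A.
Step 6: cheapest edge leaving the tree is A-D (1); add D.
Step 7: cheapest edge leaving the tree is A-C (7); add C.
MST edges: B-F, F-G, F-H, E-F, A-E, A-D, A-C; total weight 1+6+7+10+7+1+7 = 39.

39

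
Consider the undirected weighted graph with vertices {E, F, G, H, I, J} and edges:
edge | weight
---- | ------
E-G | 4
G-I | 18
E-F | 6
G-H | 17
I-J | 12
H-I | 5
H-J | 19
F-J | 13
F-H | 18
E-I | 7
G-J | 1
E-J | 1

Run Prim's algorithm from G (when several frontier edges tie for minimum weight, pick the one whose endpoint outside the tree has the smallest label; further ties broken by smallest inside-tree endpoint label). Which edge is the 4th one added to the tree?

Grow the tree from G using Prim:
Step 1: frontier [G-J 1, E-G 4, G-H 17, G-I 18] → take G-J (1); add J.
Step 2: frontier [E-G 4, G-H 17, G-I 18, E-J 1, I-J 12, F-J 13, H-J 19] → take E-J (1); add E.
Step 3: frontier [E-F 6, E-I 7, G-H 17, G-I 18, I-J 12, F-J 13, H-J 19] → take E-F (6); add F.
Step 4: frontier [E-I 7, F-H 18, G-H 17, G-I 18, I-J 12, H-J 19] → take E-I (7); add I.
Step 5: frontier [F-H 18, G-H 17, H-I 5, H-J 19] → take H-I (5); add H.
The 4th edge added is E-I.

E-I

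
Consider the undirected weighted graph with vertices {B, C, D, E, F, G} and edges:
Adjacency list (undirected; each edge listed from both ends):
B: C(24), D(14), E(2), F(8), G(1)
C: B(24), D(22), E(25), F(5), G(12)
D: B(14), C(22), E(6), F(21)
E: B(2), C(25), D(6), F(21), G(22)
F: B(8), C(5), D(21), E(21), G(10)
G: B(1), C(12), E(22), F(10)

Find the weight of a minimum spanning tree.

Prim, starting at C.
Step 1: cheapest edge leaving the tree is C F (5); add F.
Step 2: cheapest edge leaving the tree is B F (8); add B.
Step 3: cheapest edge leaving the tree is B G (1); add G.
Step 4: cheapest edge leaving the tree is B E (2); add E.
Step 5: cheapest edge leaving the tree is D E (6); add D.
MST edges: C F, B F, B G, B E, D E; total weight 5+8+1+2+6 = 22.

22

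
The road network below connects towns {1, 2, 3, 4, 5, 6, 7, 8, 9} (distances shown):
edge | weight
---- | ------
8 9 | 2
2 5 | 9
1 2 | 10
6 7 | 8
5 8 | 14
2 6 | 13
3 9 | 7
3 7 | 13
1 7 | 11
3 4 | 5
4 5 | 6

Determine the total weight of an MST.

Kruskal's algorithm — process edges by increasing weight (ties by edge label):
8 9 (2): add — endpoints in different components.
3 4 (5): add — endpoints in different components.
4 5 (6): add — endpoints in different components.
3 9 (7): add — endpoints in different components.
6 7 (8): add — endpoints in different components.
2 5 (9): add — endpoints in different components.
1 2 (10): add — endpoints in different components.
1 7 (11): add — endpoints in different components.
MST edges: 8 9, 3 4, 4 5, 3 9, 6 7, 2 5, 1 2, 1 7; total weight 2+5+6+7+8+9+10+11 = 58.

58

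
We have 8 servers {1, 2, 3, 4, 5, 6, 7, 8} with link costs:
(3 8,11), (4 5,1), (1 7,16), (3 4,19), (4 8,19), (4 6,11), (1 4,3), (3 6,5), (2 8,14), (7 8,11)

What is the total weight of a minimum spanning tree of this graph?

Prim's algorithm from 4:
Step 1: frontier [4 5 1, 1 4 3, 4 6 11, 3 4 19, 4 8 19] → take 4 5 (1); add 5.
Step 2: frontier [1 4 3, 4 6 11, 3 4 19, 4 8 19] → take 1 4 (3); add 1.
Step 3: frontier [1 7 16, 4 6 11, 3 4 19, 4 8 19] → take 4 6 (11); add 6.
Step 4: frontier [1 7 16, 3 4 19, 4 8 19, 3 6 5] → take 3 6 (5); add 3.
Step 5: frontier [1 7 16, 3 8 11, 4 8 19] → take 3 8 (11); add 8.
Step 6: frontier [1 7 16, 7 8 11, 2 8 14] → take 7 8 (11); add 7.
Step 7: frontier [2 8 14] → take 2 8 (14); add 2.
MST edges: 4 5, 1 4, 4 6, 3 6, 3 8, 7 8, 2 8; total weight 1+3+11+5+11+11+14 = 56.

56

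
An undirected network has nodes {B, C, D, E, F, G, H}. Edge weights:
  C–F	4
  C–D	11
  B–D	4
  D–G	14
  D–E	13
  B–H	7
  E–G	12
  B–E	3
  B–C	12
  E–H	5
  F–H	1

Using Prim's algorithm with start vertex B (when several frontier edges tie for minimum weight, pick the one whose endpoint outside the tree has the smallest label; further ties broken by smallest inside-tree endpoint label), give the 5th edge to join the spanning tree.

Prim, starting at B.
Step 1: cheapest edge leaving the tree is B–E (3); add E.
Step 2: cheapest edge leaving the tree is B–D (4); add D.
Step 3: cheapest edge leaving the tree is E–H (5); add H.
Step 4: cheapest edge leaving the tree is F–H (1); add F.
Step 5: cheapest edge leaving the tree is C–F (4); add C.
Step 6: cheapest edge leaving the tree is E–G (12); add G.
The 5th edge added is C–F.

C-F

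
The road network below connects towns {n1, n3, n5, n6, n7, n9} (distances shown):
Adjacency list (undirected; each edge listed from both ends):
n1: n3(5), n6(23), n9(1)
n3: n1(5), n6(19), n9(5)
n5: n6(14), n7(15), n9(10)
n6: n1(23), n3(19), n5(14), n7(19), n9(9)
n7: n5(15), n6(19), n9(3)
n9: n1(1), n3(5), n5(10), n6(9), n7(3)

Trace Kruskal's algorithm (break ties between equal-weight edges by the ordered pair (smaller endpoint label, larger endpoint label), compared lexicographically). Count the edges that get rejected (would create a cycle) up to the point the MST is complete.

Sort edges by weight, then run Kruskal:
n1–n9 (1): add — endpoints in different components.
n7–n9 (3): add — endpoints in different components.
n1–n3 (5): add — endpoints in different components.
n3–n9 (5): skip — n3 and n9 already connected.
n6–n9 (9): add — endpoints in different components.
n5–n9 (10): add — endpoints in different components.
Edges rejected before the tree was complete: 1.

1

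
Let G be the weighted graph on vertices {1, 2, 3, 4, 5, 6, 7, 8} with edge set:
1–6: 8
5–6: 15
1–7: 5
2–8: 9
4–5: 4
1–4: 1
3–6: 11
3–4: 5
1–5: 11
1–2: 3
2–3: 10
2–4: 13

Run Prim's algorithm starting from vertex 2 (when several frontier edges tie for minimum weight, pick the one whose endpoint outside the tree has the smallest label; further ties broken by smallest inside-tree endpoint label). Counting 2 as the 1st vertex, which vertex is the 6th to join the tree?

7

Prim, starting at 2.
Step 1: frontier [1–2 3, 2–8 9, 2–3 10, 2–4 13] → take 1–2 (3); add 1.
Step 2: frontier [1–4 1, 1–7 5, 1–6 8, 1–5 11, 2–8 9, 2–3 10, 2–4 13] → take 1–4 (1); add 4.
Step 3: frontier [1–7 5, 1–6 8, 1–5 11, 2–8 9, 2–3 10, 4–5 4, 3–4 5] → take 4–5 (4); add 5.
Step 4: frontier [1–7 5, 1–6 8, 2–8 9, 2–3 10, 3–4 5, 5–6 15] → take 3–4 (5); add 3.
Step 5: frontier [1–7 5, 1–6 8, 2–8 9, 3–6 11, 5–6 15] → take 1–7 (5); add 7.
Step 6: frontier [1–6 8, 2–8 9, 3–6 11, 5–6 15] → take 1–6 (8); add 6.
Step 7: frontier [2–8 9] → take 2–8 (9); add 8.
Vertex order: 2, 1, 4, 5, 3, 7, 6, 8. The 6th vertex is 7.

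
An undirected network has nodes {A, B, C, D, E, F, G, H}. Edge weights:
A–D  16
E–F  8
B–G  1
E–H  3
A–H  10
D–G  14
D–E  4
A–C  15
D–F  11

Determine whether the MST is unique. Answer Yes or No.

Yes

Kruskal: consider edges lightest-first.
B–G (1): add — endpoints in different components.
E–H (3): add — endpoints in different components.
D–E (4): add — endpoints in different components.
E–F (8): add — endpoints in different components.
A–H (10): add — endpoints in different components.
D–F (11): skip — D and F already connected.
D–G (14): add — endpoints in different components.
A–C (15): add — endpoints in different components.
Every non-tree edge has weight strictly greater than the heaviest edge on the tree path between its endpoints, so the MST is unique.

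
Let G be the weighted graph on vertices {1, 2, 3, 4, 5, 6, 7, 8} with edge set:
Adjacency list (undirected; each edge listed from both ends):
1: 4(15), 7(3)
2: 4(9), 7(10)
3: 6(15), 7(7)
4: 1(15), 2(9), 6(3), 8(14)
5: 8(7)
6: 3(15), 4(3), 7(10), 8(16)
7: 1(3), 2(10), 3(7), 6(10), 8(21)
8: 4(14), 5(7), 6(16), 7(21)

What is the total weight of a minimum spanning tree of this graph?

Sort edges by weight, then run Kruskal:
1-7 (3): add — endpoints in different components.
4-6 (3): add — endpoints in different components.
3-7 (7): add — endpoints in different components.
5-8 (7): add — endpoints in different components.
2-4 (9): add — endpoints in different components.
2-7 (10): add — endpoints in different components.
6-7 (10): skip — 6 and 7 already connected.
4-8 (14): add — endpoints in different components.
MST edges: 1-7, 4-6, 3-7, 5-8, 2-4, 2-7, 4-8; total weight 3+3+7+7+9+10+14 = 53.

53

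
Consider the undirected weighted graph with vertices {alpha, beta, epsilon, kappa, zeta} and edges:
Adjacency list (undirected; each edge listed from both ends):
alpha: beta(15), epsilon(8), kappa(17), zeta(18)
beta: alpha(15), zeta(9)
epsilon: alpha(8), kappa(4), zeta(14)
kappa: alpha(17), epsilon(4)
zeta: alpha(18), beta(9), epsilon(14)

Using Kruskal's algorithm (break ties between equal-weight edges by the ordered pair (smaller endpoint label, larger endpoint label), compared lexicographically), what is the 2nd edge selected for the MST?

Kruskal: consider edges lightest-first.
epsilon–kappa (4): add. Components now {zeta} {beta} {alpha} {epsilon,kappa}
alpha–epsilon (8): add. Components now {zeta} {beta} {alpha,epsilon,kappa}
beta–zeta (9): add. Components now {beta,zeta} {alpha,epsilon,kappa}
epsilon–zeta (14): add. Components now {alpha,beta,epsilon,kappa,zeta}
The 2nd edge added is alpha–epsilon.

alpha-epsilon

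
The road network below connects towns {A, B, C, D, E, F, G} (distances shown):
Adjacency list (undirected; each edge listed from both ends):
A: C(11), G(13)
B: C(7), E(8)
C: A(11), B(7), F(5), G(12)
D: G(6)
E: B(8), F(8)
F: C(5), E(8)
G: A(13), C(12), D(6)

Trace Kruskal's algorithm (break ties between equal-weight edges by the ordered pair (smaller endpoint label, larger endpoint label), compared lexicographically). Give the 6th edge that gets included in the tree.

C-G

Kruskal: consider edges lightest-first.
C–F (5): add — endpoints in different components.
D–G (6): add — endpoints in different components.
B–C (7): add — endpoints in different components.
B–E (8): add — endpoints in different components.
E–F (8): skip — E and F already connected.
A–C (11): add — endpoints in different components.
C–G (12): add — endpoints in different components.
The 6th edge added is C–G.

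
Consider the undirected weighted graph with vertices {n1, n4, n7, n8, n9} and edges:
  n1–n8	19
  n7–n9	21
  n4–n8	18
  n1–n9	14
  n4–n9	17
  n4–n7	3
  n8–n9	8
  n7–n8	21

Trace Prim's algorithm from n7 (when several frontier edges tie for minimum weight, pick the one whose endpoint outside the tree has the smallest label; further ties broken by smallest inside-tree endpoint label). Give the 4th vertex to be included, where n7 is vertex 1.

Prim's algorithm from n7:
Step 1: cheapest edge leaving the tree is n4–n7 (3); add n4.
Step 2: cheapest edge leaving the tree is n4–n9 (17); add n9.
Step 3: cheapest edge leaving the tree is n8–n9 (8); add n8.
Step 4: cheapest edge leaving the tree is n1–n9 (14); add n1.
Vertex order: n7, n4, n9, n8, n1. The 4th vertex is n8.

n8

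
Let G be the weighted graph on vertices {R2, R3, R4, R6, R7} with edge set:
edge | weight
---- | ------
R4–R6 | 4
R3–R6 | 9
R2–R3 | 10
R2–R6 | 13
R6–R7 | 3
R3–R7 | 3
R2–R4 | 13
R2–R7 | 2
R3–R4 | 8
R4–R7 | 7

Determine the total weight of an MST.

Kruskal: consider edges lightest-first.
R2–R7 (2): add — endpoints in different components.
R3–R7 (3): add — endpoints in different components.
R6–R7 (3): add — endpoints in different components.
R4–R6 (4): add — endpoints in different components.
MST edges: R2–R7, R3–R7, R6–R7, R4–R6; total weight 2+3+3+4 = 12.

12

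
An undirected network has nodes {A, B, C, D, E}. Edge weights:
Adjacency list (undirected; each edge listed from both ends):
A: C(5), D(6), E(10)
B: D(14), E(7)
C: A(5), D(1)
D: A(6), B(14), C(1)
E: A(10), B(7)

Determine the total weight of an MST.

23

Kruskal's algorithm — process edges by increasing weight (ties by edge label):
C–D (1): add — endpoints in different components.
A–C (5): add — endpoints in different components.
A–D (6): skip — A and D already connected.
B–E (7): add — endpoints in different components.
A–E (10): add — endpoints in different components.
MST edges: C–D, A–C, B–E, A–E; total weight 1+5+7+10 = 23.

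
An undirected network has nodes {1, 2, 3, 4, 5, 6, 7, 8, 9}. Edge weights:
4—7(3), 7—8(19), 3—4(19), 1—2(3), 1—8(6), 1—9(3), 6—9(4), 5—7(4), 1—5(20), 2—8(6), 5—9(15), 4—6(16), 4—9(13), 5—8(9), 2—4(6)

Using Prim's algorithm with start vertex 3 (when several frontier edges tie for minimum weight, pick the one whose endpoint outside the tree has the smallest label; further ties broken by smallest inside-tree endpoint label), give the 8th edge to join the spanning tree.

1-8

Prim's algorithm from 3:
Step 1: cheapest edge leaving the tree is 3—4 (19); add 4.
Step 2: cheapest edge leaving the tree is 4—7 (3); add 7.
Step 3: cheapest edge leaving the tree is 5—7 (4); add 5.
Step 4: cheapest edge leaving the tree is 2—4 (6); add 2.
Step 5: cheapest edge leaving the tree is 1—2 (3); add 1.
Step 6: cheapest edge leaving the tree is 1—9 (3); add 9.
Step 7: cheapest edge leaving the tree is 6—9 (4); add 6.
Step 8: cheapest edge leaving the tree is 1—8 (6); add 8.
The 8th edge added is 1—8.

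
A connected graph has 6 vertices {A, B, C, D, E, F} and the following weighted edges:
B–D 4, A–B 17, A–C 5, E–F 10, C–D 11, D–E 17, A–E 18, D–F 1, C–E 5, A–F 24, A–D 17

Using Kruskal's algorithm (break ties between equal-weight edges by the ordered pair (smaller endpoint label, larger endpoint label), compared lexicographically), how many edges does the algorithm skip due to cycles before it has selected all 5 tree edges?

Sort edges by weight, then run Kruskal:
D–F (1): add — endpoints in different components.
B–D (4): add — endpoints in different components.
A–C (5): add — endpoints in different components.
C–E (5): add — endpoints in different components.
E–F (10): add — endpoints in different components.
Edges rejected before the tree was complete: 0.

0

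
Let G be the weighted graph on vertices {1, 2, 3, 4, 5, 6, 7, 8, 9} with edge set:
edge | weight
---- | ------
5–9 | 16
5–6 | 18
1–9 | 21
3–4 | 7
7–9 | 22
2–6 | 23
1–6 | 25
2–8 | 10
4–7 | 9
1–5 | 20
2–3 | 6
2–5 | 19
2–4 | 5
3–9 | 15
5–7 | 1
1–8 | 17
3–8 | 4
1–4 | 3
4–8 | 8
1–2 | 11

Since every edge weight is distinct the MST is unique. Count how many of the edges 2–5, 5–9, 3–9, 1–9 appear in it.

Kruskal: consider edges lightest-first.
5–7 (1): add — endpoints in different components.
1–4 (3): add — endpoints in different components.
3–8 (4): add — endpoints in different components.
2–4 (5): add — endpoints in different components.
2–3 (6): add — endpoints in different components.
3–4 (7): skip — 3 and 4 already connected.
4–8 (8): skip — 4 and 8 already connected.
4–7 (9): add — endpoints in different components.
2–8 (10): skip — 2 and 8 already connected.
1–2 (11): skip — 1 and 2 already connected.
3–9 (15): add — endpoints in different components.
5–9 (16): skip — 5 and 9 already connected.
1–8 (17): skip — 1 and 8 already connected.
5–6 (18): add — endpoints in different components.
MST edge set: {5–7, 1–4, 3–8, 2–4, 2–3, 4–7, 3–9, 5–6}.
Of the listed edges, {3–9} are in the MST → 1.

1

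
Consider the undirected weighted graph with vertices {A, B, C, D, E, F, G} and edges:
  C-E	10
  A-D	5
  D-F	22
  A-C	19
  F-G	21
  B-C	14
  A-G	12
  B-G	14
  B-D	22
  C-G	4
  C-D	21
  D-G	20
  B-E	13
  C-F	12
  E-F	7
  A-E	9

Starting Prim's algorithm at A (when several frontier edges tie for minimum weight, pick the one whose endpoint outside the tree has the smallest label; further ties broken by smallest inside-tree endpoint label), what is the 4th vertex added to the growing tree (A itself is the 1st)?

F

Grow the tree from A using Prim:
Step 1: cheapest edge leaving the tree is A-D (5); add D.
Step 2: cheapest edge leaving the tree is A-E (9); add E.
Step 3: cheapest edge leaving the tree is E-F (7); add F.
Step 4: cheapest edge leaving the tree is C-E (10); add C.
Step 5: cheapest edge leaving the tree is C-G (4); add G.
Step 6: cheapest edge leaving the tree is B-E (13); add B.
Vertex order: A, D, E, F, C, G, B. The 4th vertex is F.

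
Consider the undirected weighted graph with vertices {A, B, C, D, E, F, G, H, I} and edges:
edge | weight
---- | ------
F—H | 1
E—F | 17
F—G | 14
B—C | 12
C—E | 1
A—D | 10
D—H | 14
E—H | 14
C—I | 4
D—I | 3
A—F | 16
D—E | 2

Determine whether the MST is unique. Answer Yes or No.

Sort edges by weight, then run Kruskal:
C—E (1): add — endpoints in different components.
F—H (1): add — endpoints in different components.
D—E (2): add — endpoints in different components.
D—I (3): add — endpoints in different components.
C—I (4): skip — C and I already connected.
A—D (10): add — endpoints in different components.
B—C (12): add — endpoints in different components.
D—H (14): add — endpoints in different components.
E—H (14): skip — E and H already connected.
F—G (14): add — endpoints in different components.
Non-tree edge E—H has weight 14, equal to the heaviest edge on its tree cycle — swapping gives another MST of the same weight. Not unique.

No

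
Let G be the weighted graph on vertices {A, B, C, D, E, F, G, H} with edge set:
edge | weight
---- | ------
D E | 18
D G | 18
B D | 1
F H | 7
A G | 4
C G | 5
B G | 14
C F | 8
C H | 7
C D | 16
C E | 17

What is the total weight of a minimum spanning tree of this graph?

Prim, starting at G.
Step 1: frontier [A G 4, C G 5, B G 14, D G 18] → take A G (4); add A.
Step 2: frontier [C G 5, B G 14, D G 18] → take C G (5); add C.
Step 3: frontier [C H 7, C F 8, C D 16, C E 17, B G 14, D G 18] → take C H (7); add H.
Step 4: frontier [C F 8, C D 16, C E 17, B G 14, D G 18, F H 7] → take F H (7); add F.
Step 5: frontier [C D 16, C E 17, B G 14, D G 18] → take B G (14); add B.
Step 6: frontier [B D 1, C D 16, C E 17, D G 18] → take B D (1); add D.
Step 7: frontier [C E 17, D E 18] → take C E (17); add E.
MST edges: A G, C G, C H, F H, B G, B D, C E; total weight 4+5+7+7+14+1+17 = 55.

55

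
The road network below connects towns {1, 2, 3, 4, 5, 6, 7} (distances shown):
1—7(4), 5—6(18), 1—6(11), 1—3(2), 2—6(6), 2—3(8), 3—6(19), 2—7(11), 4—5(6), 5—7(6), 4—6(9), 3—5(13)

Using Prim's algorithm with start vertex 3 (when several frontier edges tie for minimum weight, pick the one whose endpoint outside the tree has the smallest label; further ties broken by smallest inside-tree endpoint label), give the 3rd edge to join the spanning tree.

5-7

Prim's algorithm from 3:
Step 1: cheapest edge leaving the tree is 1—3 (2); add 1.
Step 2: cheapest edge leaving the tree is 1—7 (4); add 7.
Step 3: cheapest edge leaving the tree is 5—7 (6); add 5.
Step 4: cheapest edge leaving the tree is 4—5 (6); add 4.
Step 5: cheapest edge leaving the tree is 2—3 (8); add 2.
Step 6: cheapest edge leaving the tree is 2—6 (6); add 6.
The 3rd edge added is 5—7.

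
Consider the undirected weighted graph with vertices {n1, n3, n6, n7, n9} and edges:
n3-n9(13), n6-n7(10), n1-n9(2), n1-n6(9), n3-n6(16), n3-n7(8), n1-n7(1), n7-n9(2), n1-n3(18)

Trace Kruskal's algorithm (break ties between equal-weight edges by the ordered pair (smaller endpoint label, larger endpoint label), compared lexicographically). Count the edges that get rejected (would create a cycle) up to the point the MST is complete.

Kruskal's algorithm — process edges by increasing weight (ties by edge label):
n1-n7 (1): add — endpoints in different components.
n1-n9 (2): add — endpoints in different components.
n7-n9 (2): skip — n9 and n7 already connected.
n3-n7 (8): add — endpoints in different components.
n1-n6 (9): add — endpoints in different components.
Edges rejected before the tree was complete: 1.

1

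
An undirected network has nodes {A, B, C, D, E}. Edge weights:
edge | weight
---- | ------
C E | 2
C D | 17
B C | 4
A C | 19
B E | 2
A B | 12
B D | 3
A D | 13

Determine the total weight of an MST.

19

Prim, starting at D.
Step 1: cheapest edge leaving the tree is B D (3); add B.
Step 2: cheapest edge leaving the tree is B E (2); add E.
Step 3: cheapest edge leaving the tree is C E (2); add C.
Step 4: cheapest edge leaving the tree is A B (12); add A.
MST edges: B D, B E, C E, A B; total weight 3+2+2+12 = 19.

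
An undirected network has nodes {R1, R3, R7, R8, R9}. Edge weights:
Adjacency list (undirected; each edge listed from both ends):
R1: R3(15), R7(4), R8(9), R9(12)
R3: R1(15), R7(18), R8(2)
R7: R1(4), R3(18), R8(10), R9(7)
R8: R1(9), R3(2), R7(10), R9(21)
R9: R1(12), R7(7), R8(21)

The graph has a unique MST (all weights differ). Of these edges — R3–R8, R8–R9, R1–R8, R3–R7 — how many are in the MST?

2

Kruskal: consider edges lightest-first.
R3–R8 (2): add — endpoints in different components.
R1–R7 (4): add — endpoints in different components.
R7–R9 (7): add — endpoints in different components.
R1–R8 (9): add — endpoints in different components.
MST edge set: {R3–R8, R1–R7, R7–R9, R1–R8}.
Of the listed edges, {R3–R8, R1–R8} are in the MST → 2.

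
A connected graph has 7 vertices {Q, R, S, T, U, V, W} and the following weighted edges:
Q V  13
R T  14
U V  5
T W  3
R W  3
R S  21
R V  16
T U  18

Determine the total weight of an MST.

Prim's algorithm from S:
Step 1: frontier [R S 21] → take R S (21); add R.
Step 2: frontier [R W 3, R T 14, R V 16] → take R W (3); add W.
Step 3: frontier [R T 14, R V 16, T W 3] → take T W (3); add T.
Step 4: frontier [R V 16, T U 18] → take R V (16); add V.
Step 5: frontier [T U 18, U V 5, Q V 13] → take U V (5); add U.
Step 6: frontier [Q V 13] → take Q V (13); add Q.
MST edges: R S, R W, T W, R V, U V, Q V; total weight 21+3+3+16+5+13 = 61.

61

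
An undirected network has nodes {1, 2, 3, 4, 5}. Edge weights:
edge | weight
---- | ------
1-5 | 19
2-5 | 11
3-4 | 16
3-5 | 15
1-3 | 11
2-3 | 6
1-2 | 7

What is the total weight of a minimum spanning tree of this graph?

Sort edges by weight, then run Kruskal:
2-3 (6): add. Components now {1} {2,3} {4} {5}
1-2 (7): add. Components now {1,2,3} {4} {5}
1-3 (11): skip — 1 and 3 already connected.
2-5 (11): add. Components now {1,2,3,5} {4}
3-5 (15): skip — 3 and 5 already connected.
3-4 (16): add. Components now {1,2,3,4,5}
MST edges: 2-3, 1-2, 2-5, 3-4; total weight 6+7+11+16 = 40.

40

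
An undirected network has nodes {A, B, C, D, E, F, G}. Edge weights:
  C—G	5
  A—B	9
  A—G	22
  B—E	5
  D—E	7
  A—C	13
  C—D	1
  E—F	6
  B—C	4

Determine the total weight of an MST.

30

Grow the tree from F using Prim:
Step 1: frontier [E—F 6] → take E—F (6); add E.
Step 2: frontier [B—E 5, D—E 7] → take B—E (5); add B.
Step 3: frontier [B—C 4, A—B 9, D—E 7] → take B—C (4); add C.
Step 4: frontier [A—B 9, C—D 1, C—G 5, A—C 13, D—E 7] → take C—D (1); add D.
Step 5: frontier [A—B 9, C—G 5, A—C 13] → take C—G (5); add G.
Step 6: frontier [A—B 9, A—C 13, A—G 22] → take A—B (9); add A.
MST edges: E—F, B—E, B—C, C—D, C—G, A—B; total weight 6+5+4+1+5+9 = 30.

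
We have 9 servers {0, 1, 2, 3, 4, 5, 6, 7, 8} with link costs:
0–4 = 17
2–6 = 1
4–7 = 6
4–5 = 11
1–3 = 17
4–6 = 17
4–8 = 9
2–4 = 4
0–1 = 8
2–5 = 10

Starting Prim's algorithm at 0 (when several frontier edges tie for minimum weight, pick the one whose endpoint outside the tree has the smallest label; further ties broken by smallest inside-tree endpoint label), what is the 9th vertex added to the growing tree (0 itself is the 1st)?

Grow the tree from 0 using Prim:
Step 1: frontier [0–1 8, 0–4 17] → take 0–1 (8); add 1.
Step 2: frontier [0–4 17, 1–3 17] → take 1–3 (17); add 3.
Step 3: frontier [0–4 17] → take 0–4 (17); add 4.
Step 4: frontier [2–4 4, 4–7 6, 4–8 9, 4–5 11, 4–6 17] → take 2–4 (4); add 2.
Step 5: frontier [2–6 1, 2–5 10, 4–7 6, 4–8 9, 4–5 11, 4–6 17] → take 2–6 (1); add 6.
Step 6: frontier [2–5 10, 4–7 6, 4–8 9, 4–5 11] → take 4–7 (6); add 7.
Step 7: frontier [2–5 10, 4–8 9, 4–5 11] → take 4–8 (9); add 8.
Step 8: frontier [2–5 10, 4–5 11] → take 2–5 (10); add 5.
Vertex order: 0, 1, 3, 4, 2, 6, 7, 8, 5. The 9th vertex is 5.

5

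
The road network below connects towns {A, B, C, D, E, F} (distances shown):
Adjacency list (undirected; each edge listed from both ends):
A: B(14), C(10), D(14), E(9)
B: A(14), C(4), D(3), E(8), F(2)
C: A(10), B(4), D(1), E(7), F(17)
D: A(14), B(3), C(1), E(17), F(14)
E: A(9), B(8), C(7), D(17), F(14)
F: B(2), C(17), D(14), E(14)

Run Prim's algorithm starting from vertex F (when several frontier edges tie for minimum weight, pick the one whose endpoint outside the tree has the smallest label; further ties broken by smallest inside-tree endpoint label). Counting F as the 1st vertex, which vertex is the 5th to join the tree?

E

Prim's algorithm from F:
Step 1: frontier [B F 2, D F 14, E F 14, C F 17] → take B F (2); add B.
Step 2: frontier [B D 3, B C 4, B E 8, A B 14, D F 14, E F 14, C F 17] → take B D (3); add D.
Step 3: frontier [B C 4, B E 8, A B 14, C D 1, A D 14, D E 17, E F 14, C F 17] → take C D (1); add C.
Step 4: frontier [B E 8, A B 14, C E 7, A C 10, A D 14, D E 17, E F 14] → take C E (7); add E.
Step 5: frontier [A B 14, A C 10, A D 14, A E 9] → take A E (9); add A.
Vertex order: F, B, D, C, E, A. The 5th vertex is E.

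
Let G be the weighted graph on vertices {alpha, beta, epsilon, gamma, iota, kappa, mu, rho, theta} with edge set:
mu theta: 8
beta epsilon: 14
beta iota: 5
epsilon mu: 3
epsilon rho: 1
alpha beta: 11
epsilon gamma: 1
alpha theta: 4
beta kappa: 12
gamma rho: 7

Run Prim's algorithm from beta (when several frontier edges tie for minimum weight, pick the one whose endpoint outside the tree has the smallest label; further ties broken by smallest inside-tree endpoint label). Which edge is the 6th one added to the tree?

Prim, starting at beta.
Step 1: frontier [beta iota 5, alpha beta 11, beta kappa 12, beta epsilon 14] → take beta iota (5); add iota.
Step 2: frontier [alpha beta 11, beta kappa 12, beta epsilon 14] → take alpha beta (11); add alpha.
Step 3: frontier [alpha theta 4, beta kappa 12, beta epsilon 14] → take alpha theta (4); add theta.
Step 4: frontier [beta kappa 12, beta epsilon 14, mu theta 8] → take mu theta (8); add mu.
Step 5: frontier [beta kappa 12, beta epsilon 14, epsilon mu 3] → take epsilon mu (3); add epsilon.
Step 6: frontier [beta kappa 12, epsilon gamma 1, epsilon rho 1] → take epsilon gamma (1); add gamma.
Step 7: frontier [beta kappa 12, epsilon rho 1, gamma rho 7] → take epsilon rho (1); add rho.
Step 8: frontier [beta kappa 12] → take beta kappa (12); add kappa.
The 6th edge added is epsilon gamma.

epsilon-gamma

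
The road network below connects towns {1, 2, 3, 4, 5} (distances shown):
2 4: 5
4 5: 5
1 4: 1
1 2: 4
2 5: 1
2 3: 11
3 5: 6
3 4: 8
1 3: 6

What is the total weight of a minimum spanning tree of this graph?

12

Sort edges by weight, then run Kruskal:
1 4 (1): add — endpoints in different components.
2 5 (1): add — endpoints in different components.
1 2 (4): add — endpoints in different components.
2 4 (5): skip — 2 and 4 already connected.
4 5 (5): skip — 4 and 5 already connected.
1 3 (6): add — endpoints in different components.
MST edges: 1 4, 2 5, 1 2, 1 3; total weight 1+1+4+6 = 12.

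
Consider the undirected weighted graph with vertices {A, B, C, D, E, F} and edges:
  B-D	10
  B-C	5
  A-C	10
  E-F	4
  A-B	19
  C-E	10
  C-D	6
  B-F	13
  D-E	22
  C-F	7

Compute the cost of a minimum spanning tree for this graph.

32

Kruskal: consider edges lightest-first.
E-F (4): add. Components now {A} {B} {C} {D} {E,F}
B-C (5): add. Components now {A} {B,C} {D} {E,F}
C-D (6): add. Components now {A} {B,C,D} {E,F}
C-F (7): add. Components now {A} {B,C,D,E,F}
A-C (10): add. Components now {A,B,C,D,E,F}
MST edges: E-F, B-C, C-D, C-F, A-C; total weight 4+5+6+7+10 = 32.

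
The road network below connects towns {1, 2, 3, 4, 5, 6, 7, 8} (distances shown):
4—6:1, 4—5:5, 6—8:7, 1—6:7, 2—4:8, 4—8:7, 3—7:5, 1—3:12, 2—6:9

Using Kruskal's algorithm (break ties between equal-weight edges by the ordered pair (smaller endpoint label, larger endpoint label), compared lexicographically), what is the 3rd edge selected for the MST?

4-5

Kruskal: consider edges lightest-first.
4—6 (1): add — endpoints in different components.
3—7 (5): add — endpoints in different components.
4—5 (5): add — endpoints in different components.
1—6 (7): add — endpoints in different components.
4—8 (7): add — endpoints in different components.
6—8 (7): skip — 6 and 8 already connected.
2—4 (8): add — endpoints in different components.
2—6 (9): skip — 2 and 6 already connected.
1—3 (12): add — endpoints in different components.
The 3rd edge added is 4—5.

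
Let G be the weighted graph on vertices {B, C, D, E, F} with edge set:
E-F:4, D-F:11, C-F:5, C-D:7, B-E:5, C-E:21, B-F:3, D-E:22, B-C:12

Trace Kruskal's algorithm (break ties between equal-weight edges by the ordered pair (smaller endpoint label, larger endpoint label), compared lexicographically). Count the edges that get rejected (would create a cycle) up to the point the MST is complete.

Kruskal: consider edges lightest-first.
B-F (3): add — endpoints in different components.
E-F (4): add — endpoints in different components.
B-E (5): skip — B and E already connected.
C-F (5): add — endpoints in different components.
C-D (7): add — endpoints in different components.
Edges rejected before the tree was complete: 1.

1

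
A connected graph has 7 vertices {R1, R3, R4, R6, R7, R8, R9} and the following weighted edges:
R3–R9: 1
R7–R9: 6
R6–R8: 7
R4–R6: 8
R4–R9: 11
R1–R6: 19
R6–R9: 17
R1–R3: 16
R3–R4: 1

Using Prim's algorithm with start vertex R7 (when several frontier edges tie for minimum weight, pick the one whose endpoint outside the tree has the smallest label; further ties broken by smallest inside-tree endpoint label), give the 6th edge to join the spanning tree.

Prim, starting at R7.
Step 1: frontier [R7–R9 6] → take R7–R9 (6); add R9.
Step 2: frontier [R3–R9 1, R4–R9 11, R6–R9 17] → take R3–R9 (1); add R3.
Step 3: frontier [R3–R4 1, R1–R3 16, R4–R9 11, R6–R9 17] → take R3–R4 (1); add R4.
Step 4: frontier [R1–R3 16, R4–R6 8, R6–R9 17] → take R4–R6 (8); add R6.
Step 5: frontier [R1–R3 16, R6–R8 7, R1–R6 19] → take R6–R8 (7); add R8.
Step 6: frontier [R1–R3 16, R1–R6 19] → take R1–R3 (16); add R1.
The 6th edge added is R1–R3.

R1-R3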